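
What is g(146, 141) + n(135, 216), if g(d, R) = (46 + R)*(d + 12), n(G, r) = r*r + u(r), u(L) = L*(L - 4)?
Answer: 121994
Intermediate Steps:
u(L) = L*(-4 + L)
n(G, r) = r**2 + r*(-4 + r) (n(G, r) = r*r + r*(-4 + r) = r**2 + r*(-4 + r))
g(d, R) = (12 + d)*(46 + R) (g(d, R) = (46 + R)*(12 + d) = (12 + d)*(46 + R))
g(146, 141) + n(135, 216) = (552 + 12*141 + 46*146 + 141*146) + 2*216*(-2 + 216) = (552 + 1692 + 6716 + 20586) + 2*216*214 = 29546 + 92448 = 121994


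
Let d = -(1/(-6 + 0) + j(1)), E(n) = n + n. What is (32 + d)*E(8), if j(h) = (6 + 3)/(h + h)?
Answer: 1328/3 ≈ 442.67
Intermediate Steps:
j(h) = 9/(2*h) (j(h) = 9/((2*h)) = 9*(1/(2*h)) = 9/(2*h))
E(n) = 2*n
d = -13/3 (d = -(1/(-6 + 0) + (9/2)/1) = -(1/(-6) + (9/2)*1) = -(-⅙ + 9/2) = -1*13/3 = -13/3 ≈ -4.3333)
(32 + d)*E(8) = (32 - 13/3)*(2*8) = (83/3)*16 = 1328/3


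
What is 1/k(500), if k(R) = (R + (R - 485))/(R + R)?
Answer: 200/103 ≈ 1.9417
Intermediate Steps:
k(R) = (-485 + 2*R)/(2*R) (k(R) = (R + (-485 + R))/((2*R)) = (-485 + 2*R)*(1/(2*R)) = (-485 + 2*R)/(2*R))
1/k(500) = 1/((-485/2 + 500)/500) = 1/((1/500)*(515/2)) = 1/(103/200) = 200/103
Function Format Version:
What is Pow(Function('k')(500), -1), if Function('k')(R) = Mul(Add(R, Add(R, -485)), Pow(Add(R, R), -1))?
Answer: Rational(200, 103) ≈ 1.9417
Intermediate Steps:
Function('k')(R) = Mul(Rational(1, 2), Pow(R, -1), Add(-485, Mul(2, R))) (Function('k')(R) = Mul(Add(R, Add(-485, R)), Pow(Mul(2, R), -1)) = Mul(Add(-485, Mul(2, R)), Mul(Rational(1, 2), Pow(R, -1))) = Mul(Rational(1, 2), Pow(R, -1), Add(-485, Mul(2, R))))
Pow(Function('k')(500), -1) = Pow(Mul(Pow(500, -1), Add(Rational(-485, 2), 500)), -1) = Pow(Mul(Rational(1, 500), Rational(515, 2)), -1) = Pow(Rational(103, 200), -1) = Rational(200, 103)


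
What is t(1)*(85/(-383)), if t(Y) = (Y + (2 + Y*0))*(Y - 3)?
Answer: 510/383 ≈ 1.3316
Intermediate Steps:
t(Y) = (-3 + Y)*(2 + Y) (t(Y) = (Y + (2 + 0))*(-3 + Y) = (Y + 2)*(-3 + Y) = (2 + Y)*(-3 + Y) = (-3 + Y)*(2 + Y))
t(1)*(85/(-383)) = (-6 + 1**2 - 1*1)*(85/(-383)) = (-6 + 1 - 1)*(85*(-1/383)) = -6*(-85/383) = 510/383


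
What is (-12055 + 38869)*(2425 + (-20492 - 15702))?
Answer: -905481966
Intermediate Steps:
(-12055 + 38869)*(2425 + (-20492 - 15702)) = 26814*(2425 - 36194) = 26814*(-33769) = -905481966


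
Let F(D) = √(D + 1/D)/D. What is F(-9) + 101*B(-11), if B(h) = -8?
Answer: -808 - I*√82/27 ≈ -808.0 - 0.33538*I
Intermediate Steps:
F(D) = √(D + 1/D)/D
F(-9) + 101*B(-11) = √(-9 + 1/(-9))/(-9) + 101*(-8) = -√(-9 - ⅑)/9 - 808 = -I*√82/27 - 808 = -808 - I*√82/27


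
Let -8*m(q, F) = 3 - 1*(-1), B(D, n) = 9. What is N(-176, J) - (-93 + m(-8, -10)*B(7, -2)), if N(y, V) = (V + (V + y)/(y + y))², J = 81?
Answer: 830441089/123904 ≈ 6702.3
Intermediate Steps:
N(y, V) = (V + (V + y)/(2*y))² (N(y, V) = (V + (V + y)/((2*y)))² = (V + (V + y)*(1/(2*y)))² = (V + (V + y)/(2*y))²)
m(q, F) = -½ (m(q, F) = -(3 - 1*(-1))/8 = -(3 + 1)/8 = -⅛*4 = -½)
N(-176, J) - (-93 + m(-8, -10)*B(7, -2)) = (¼)*(81 - 176 + 2*81*(-176))²/(-176)² - (-93 - ½*9) = (¼)*(1/30976)*(81 - 176 - 28512)² - (-93 - 9/2) = (¼)*(1/30976)*(-28607)² - 1*(-195/2) = (¼)*(1/30976)*818360449 + 195/2 = 818360449/123904 + 195/2 = 830441089/123904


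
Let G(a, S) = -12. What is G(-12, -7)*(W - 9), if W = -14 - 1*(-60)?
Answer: -444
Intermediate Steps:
W = 46 (W = -14 + 60 = 46)
G(-12, -7)*(W - 9) = -12*(46 - 9) = -12*37 = -444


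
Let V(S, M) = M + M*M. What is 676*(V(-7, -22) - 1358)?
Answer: -605696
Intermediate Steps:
V(S, M) = M + M**2
676*(V(-7, -22) - 1358) = 676*(-22*(1 - 22) - 1358) = 676*(-22*(-21) - 1358) = 676*(462 - 1358) = 676*(-896) = -605696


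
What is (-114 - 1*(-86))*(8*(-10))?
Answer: 2240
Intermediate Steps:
(-114 - 1*(-86))*(8*(-10)) = (-114 + 86)*(-80) = -28*(-80) = 2240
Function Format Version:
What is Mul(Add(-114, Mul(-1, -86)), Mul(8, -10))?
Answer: 2240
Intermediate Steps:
Mul(Add(-114, Mul(-1, -86)), Mul(8, -10)) = Mul(Add(-114, 86), -80) = Mul(-28, -80) = 2240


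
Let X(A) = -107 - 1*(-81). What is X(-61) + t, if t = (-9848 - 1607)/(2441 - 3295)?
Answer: -10749/854 ≈ -12.587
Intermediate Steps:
X(A) = -26 (X(A) = -107 + 81 = -26)
t = 11455/854 (t = -11455/(-854) = -11455*(-1/854) = 11455/854 ≈ 13.413)
X(-61) + t = -26 + 11455/854 = -10749/854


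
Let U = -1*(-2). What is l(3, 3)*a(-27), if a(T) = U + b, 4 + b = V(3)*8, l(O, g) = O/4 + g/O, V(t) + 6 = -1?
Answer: -203/2 ≈ -101.50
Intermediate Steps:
V(t) = -7 (V(t) = -6 - 1 = -7)
l(O, g) = O/4 + g/O (l(O, g) = O*(1/4) + g/O = O/4 + g/O)
U = 2
b = -60 (b = -4 - 7*8 = -4 - 56 = -60)
a(T) = -58 (a(T) = 2 - 60 = -58)
l(3, 3)*a(-27) = ((1/4)*3 + 3/3)*(-58) = (3/4 + 3*(1/3))*(-58) = (3/4 + 1)*(-58) = (7/4)*(-58) = -203/2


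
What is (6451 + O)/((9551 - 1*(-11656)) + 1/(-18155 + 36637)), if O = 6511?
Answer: 239563684/391947775 ≈ 0.61121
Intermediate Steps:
(6451 + O)/((9551 - 1*(-11656)) + 1/(-18155 + 36637)) = (6451 + 6511)/((9551 - 1*(-11656)) + 1/(-18155 + 36637)) = 12962/((9551 + 11656) + 1/18482) = 12962/(21207 + 1/18482) = 12962/(391947775/18482) = 12962*(18482/391947775) = 239563684/391947775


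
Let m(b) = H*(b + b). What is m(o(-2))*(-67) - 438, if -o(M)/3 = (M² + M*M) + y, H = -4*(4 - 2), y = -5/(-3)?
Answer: -31526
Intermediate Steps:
y = 5/3 (y = -5*(-⅓) = 5/3 ≈ 1.6667)
H = -8 (H = -4*2 = -8)
o(M) = -5 - 6*M² (o(M) = -3*((M² + M*M) + 5/3) = -3*((M² + M²) + 5/3) = -3*(2*M² + 5/3) = -3*(5/3 + 2*M²) = -5 - 6*M²)
m(b) = -16*b (m(b) = -8*(b + b) = -16*b)
m(o(-2))*(-67) - 438 = -16*(-5 - 6*(-2)²)*(-67) - 438 = -16*(-5 - 6*4)*(-67) - 438 = -16*(-5 - 24)*(-67) - 438 = -16*(-29)*(-67) - 438 = 464*(-67) - 438 = -31088 - 438 = -31526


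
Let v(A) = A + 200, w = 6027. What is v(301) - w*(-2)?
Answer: 12555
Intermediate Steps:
v(A) = 200 + A
v(301) - w*(-2) = (200 + 301) - 6027*(-2) = 501 - 1*(-12054) = 501 + 12054 = 12555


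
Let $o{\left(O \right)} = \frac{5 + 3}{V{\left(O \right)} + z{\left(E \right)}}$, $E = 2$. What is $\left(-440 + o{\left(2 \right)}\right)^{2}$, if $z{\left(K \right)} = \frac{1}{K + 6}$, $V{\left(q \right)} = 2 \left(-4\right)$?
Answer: $\frac{771950656}{3969} \approx 1.945 \cdot 10^{5}$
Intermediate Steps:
$V{\left(q \right)} = -8$
$z{\left(K \right)} = \frac{1}{6 + K}$
$o{\left(O \right)} = - \frac{64}{63}$ ($o{\left(O \right)} = \frac{5 + 3}{-8 + \frac{1}{6 + 2}} = \frac{8}{-8 + \frac{1}{8}} = \frac{8}{- \frac{63}{8}} = 8 \left(- \frac{8}{63}\right) = - \frac{64}{63}$)
$\left(-440 + o{\left(2 \right)}\right)^{2} = \left(-440 - \frac{64}{63}\right)^{2} = \left(- \frac{27784}{63}\right)^{2} = \frac{771950656}{3969}$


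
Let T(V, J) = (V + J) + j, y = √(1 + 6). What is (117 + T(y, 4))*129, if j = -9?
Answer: 14448 + 129*√7 ≈ 14789.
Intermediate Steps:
y = √7 ≈ 2.6458
T(V, J) = -9 + J + V (T(V, J) = (V + J) - 9 = (J + V) - 9 = -9 + J + V)
(117 + T(y, 4))*129 = (117 + (-9 + 4 + √7))*129 = (117 + (-5 + √7))*129 = (112 + √7)*129 = 14448 + 129*√7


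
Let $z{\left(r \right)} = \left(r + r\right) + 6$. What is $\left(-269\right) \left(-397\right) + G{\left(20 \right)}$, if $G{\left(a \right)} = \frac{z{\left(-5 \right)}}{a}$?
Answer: $\frac{533964}{5} \approx 1.0679 \cdot 10^{5}$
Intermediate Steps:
$z{\left(r \right)} = 6 + 2 r$ ($z{\left(r \right)} = 2 r + 6 = 6 + 2 r$)
$G{\left(a \right)} = - \frac{4}{a}$ ($G{\left(a \right)} = \frac{6 + 2 \left(-5\right)}{a} = \frac{6 - 10}{a} = - \frac{4}{a}$)
$\left(-269\right) \left(-397\right) + G{\left(20 \right)} = \left(-269\right) \left(-397\right) - \frac{4}{20} = 106793 - \frac{1}{5} = \frac{533964}{5}$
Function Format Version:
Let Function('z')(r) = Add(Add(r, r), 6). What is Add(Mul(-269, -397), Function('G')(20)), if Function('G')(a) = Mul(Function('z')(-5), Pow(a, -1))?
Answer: Rational(533964, 5) ≈ 1.0679e+5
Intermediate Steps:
Function('z')(r) = Add(6, Mul(2, r)) (Function('z')(r) = Add(Mul(2, r), 6) = Add(6, Mul(2, r)))
Function('G')(a) = Mul(-4, Pow(a, -1)) (Function('G')(a) = Mul(Add(6, Mul(2, -5)), Pow(a, -1)) = Mul(Add(6, -10), Pow(a, -1)) = Mul(-4, Pow(a, -1)))
Add(Mul(-269, -397), Function('G')(20)) = Add(Mul(-269, -397), Mul(-4, Pow(20, -1))) = Add(106793, Mul(-4, Rational(1, 20))) = Add(106793, Rational(-1, 5)) = Rational(533964, 5)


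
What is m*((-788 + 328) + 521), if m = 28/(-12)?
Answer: -427/3 ≈ -142.33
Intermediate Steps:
m = -7/3 (m = 28*(-1/12) = -7/3 ≈ -2.3333)
m*((-788 + 328) + 521) = -7*((-788 + 328) + 521)/3 = -7*(-460 + 521)/3 = -7/3*61 = -427/3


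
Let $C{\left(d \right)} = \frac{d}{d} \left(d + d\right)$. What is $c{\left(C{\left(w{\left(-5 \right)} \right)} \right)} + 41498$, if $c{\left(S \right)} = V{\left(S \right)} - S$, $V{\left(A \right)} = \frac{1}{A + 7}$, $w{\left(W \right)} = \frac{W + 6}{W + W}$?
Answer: $\frac{7054719}{170} \approx 41498.0$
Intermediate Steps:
$w{\left(W \right)} = \frac{6 + W}{2 W}$
$C{\left(d \right)} = 2 d$ ($C{\left(d \right)} = 1 \cdot 2 d = 2 d$)
$V{\left(A \right)} = \frac{1}{7 + A}$
$c{\left(S \right)} = \frac{1}{7 + S} - S$
$c{\left(C{\left(w{\left(-5 \right)} \right)} \right)} + 41498 = \frac{1 - 2 \frac{6 - 5}{2 \left(-5\right)} \left(7 + 2 \frac{6 - 5}{2 \left(-5\right)}\right)}{7 + 2 \frac{6 - 5}{2 \left(-5\right)}} + 41498 = \frac{1 - 2 \cdot \frac{1}{2} \left(- \frac{1}{5}\right) 1 \left(7 + 2 \cdot \frac{1}{2} \left(- \frac{1}{5}\right) 1\right)}{7 + 2 \cdot \frac{1}{2} \left(- \frac{1}{5}\right) 1} + 41498 = \frac{1 - 2 \left(- \frac{1}{10}\right) \left(7 + 2 \left(- \frac{1}{10}\right)\right)}{7 + 2 \left(- \frac{1}{10}\right)} + 41498 = \frac{1 - - \frac{7 - \frac{1}{5}}{5}}{7 - \frac{1}{5}} + 41498 = \frac{1 - \left(- \frac{1}{5}\right) \frac{34}{5}}{\frac{34}{5}} + 41498 = \frac{5 \left(1 + \frac{34}{25}\right)}{34} + 41498 = \frac{5}{34} \cdot \frac{59}{25} + 41498 = \frac{59}{170} + 41498 = \frac{7054719}{170}$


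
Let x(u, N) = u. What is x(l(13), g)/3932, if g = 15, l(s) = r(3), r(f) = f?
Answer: 3/3932 ≈ 0.00076297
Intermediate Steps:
l(s) = 3
x(l(13), g)/3932 = 3/3932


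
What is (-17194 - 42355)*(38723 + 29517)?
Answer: -4063623760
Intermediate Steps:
(-17194 - 42355)*(38723 + 29517) = -59549*68240 = -4063623760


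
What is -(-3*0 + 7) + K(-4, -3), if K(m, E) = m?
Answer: -11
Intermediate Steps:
-(-3*0 + 7) + K(-4, -3) = -(-3*0 + 7) - 4 = -(0 + 7) - 4 = -1*7 - 4 = -7 - 4 = -11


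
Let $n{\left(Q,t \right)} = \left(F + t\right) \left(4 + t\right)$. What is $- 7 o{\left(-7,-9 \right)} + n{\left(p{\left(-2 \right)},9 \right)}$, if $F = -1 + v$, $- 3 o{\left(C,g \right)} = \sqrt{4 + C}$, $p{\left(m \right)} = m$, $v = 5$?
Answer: $169 + \frac{7 i \sqrt{3}}{3} \approx 169.0 + 4.0415 i$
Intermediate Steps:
$o{\left(C,g \right)} = - \frac{\sqrt{4 + C}}{3}$
$F = 4$ ($F = -1 + 5 = 4$)
$n{\left(Q,t \right)} = \left(4 + t\right)^{2}$ ($n{\left(Q,t \right)} = \left(4 + t\right) \left(4 + t\right) = \left(4 + t\right)^{2}$)
$- 7 o{\left(-7,-9 \right)} + n{\left(p{\left(-2 \right)},9 \right)} = - 7 \left(- \frac{\sqrt{4 - 7}}{3}\right) + \left(16 + 9^{2} + 8 \cdot 9\right) = - 7 \left(- \frac{\sqrt{-3}}{3}\right) + \left(16 + 81 + 72\right) = - 7 \left(- \frac{i \sqrt{3}}{3}\right) + 169 = \frac{7 i \sqrt{3}}{3} + 169 = 169 + \frac{7 i \sqrt{3}}{3}$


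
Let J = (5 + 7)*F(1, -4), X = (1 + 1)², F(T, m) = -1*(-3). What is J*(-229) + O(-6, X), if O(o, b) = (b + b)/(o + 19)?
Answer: -107164/13 ≈ -8243.4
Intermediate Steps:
F(T, m) = 3
X = 4 (X = 2² = 4)
O(o, b) = 2*b/(19 + o) (O(o, b) = (2*b)/(19 + o) = 2*b/(19 + o))
J = 36 (J = (5 + 7)*3 = 12*3 = 36)
J*(-229) + O(-6, X) = 36*(-229) + 2*4/(19 - 6) = -8244 + 2*4/13 = -8244 + 2*4*(1/13) = -8244 + 8/13 = -107164/13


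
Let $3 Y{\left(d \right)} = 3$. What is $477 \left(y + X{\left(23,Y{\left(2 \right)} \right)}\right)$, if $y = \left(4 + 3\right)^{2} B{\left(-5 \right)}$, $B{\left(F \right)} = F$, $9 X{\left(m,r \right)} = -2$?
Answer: $-116971$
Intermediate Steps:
$Y{\left(d \right)} = 1$ ($Y{\left(d \right)} = \frac{1}{3} \cdot 3 = 1$)
$X{\left(m,r \right)} = - \frac{2}{9}$ ($X{\left(m,r \right)} = \frac{1}{9} \left(-2\right) = - \frac{2}{9}$)
$y = -245$ ($y = \left(4 + 3\right)^{2} \left(-5\right) = 7^{2} \left(-5\right) = 49 \left(-5\right) = -245$)
$477 \left(y + X{\left(23,Y{\left(2 \right)} \right)}\right) = 477 \left(-245 - \frac{2}{9}\right) = 477 \left(- \frac{2207}{9}\right) = -116971$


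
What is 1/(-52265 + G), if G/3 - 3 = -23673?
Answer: -1/123275 ≈ -8.1120e-6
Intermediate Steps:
G = -71010 (G = 9 + 3*(-23673) = 9 - 71019 = -71010)
1/(-52265 + G) = 1/(-52265 - 71010) = 1/(-123275) = -1/123275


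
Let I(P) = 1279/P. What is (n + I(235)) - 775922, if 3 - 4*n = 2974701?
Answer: -714207797/470 ≈ -1.5196e+6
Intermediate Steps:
n = -1487349/2 (n = 3/4 - 1/4*2974701 = 3/4 - 2974701/4 = -1487349/2 ≈ -7.4367e+5)
(n + I(235)) - 775922 = (-1487349/2 + 1279/235) - 775922 = -349524457/470 - 775922 = -714207797/470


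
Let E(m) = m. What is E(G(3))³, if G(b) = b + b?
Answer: 216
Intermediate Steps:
G(b) = 2*b
E(G(3))³ = (2*3)³ = 6³ = 216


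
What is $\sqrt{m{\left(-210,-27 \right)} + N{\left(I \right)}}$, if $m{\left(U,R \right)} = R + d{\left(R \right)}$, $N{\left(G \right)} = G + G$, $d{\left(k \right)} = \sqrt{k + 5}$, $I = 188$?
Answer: $\sqrt{349 + i \sqrt{22}} \approx 18.682 + 0.1255 i$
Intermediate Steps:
$d{\left(k \right)} = \sqrt{5 + k}$
$N{\left(G \right)} = 2 G$
$m{\left(U,R \right)} = R + \sqrt{5 + R}$
$\sqrt{m{\left(-210,-27 \right)} + N{\left(I \right)}} = \sqrt{\left(-27 + \sqrt{5 - 27}\right) + 2 \cdot 188} = \sqrt{\left(-27 + \sqrt{-22}\right) + 376} = \sqrt{\left(-27 + i \sqrt{22}\right) + 376} = \sqrt{349 + i \sqrt{22}}$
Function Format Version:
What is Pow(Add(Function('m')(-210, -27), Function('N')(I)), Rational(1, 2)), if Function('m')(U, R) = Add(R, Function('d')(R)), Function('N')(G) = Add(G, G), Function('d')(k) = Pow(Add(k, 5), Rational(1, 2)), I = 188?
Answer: Pow(Add(349, Mul(I, Pow(22, Rational(1, 2)))), Rational(1, 2)) ≈ Add(18.682, Mul(0.1255, I))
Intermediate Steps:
Function('d')(k) = Pow(Add(5, k), Rational(1, 2))
Function('N')(G) = Mul(2, G)
Function('m')(U, R) = Add(R, Pow(Add(5, R), Rational(1, 2)))
Pow(Add(Function('m')(-210, -27), Function('N')(I)), Rational(1, 2)) = Pow(Add(Add(-27, Pow(Add(5, -27), Rational(1, 2))), Mul(2, 188)), Rational(1, 2)) = Pow(Add(Add(-27, Pow(-22, Rational(1, 2))), 376), Rational(1, 2)) = Pow(Add(Add(-27, Mul(I, Pow(22, Rational(1, 2)))), 376), Rational(1, 2)) = Pow(Add(349, Mul(I, Pow(22, Rational(1, 2)))), Rational(1, 2))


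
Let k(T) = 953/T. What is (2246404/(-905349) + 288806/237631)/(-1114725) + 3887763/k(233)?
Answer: 43448277337558534964693023/45709846127246162115 ≈ 9.5052e+5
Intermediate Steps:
(2246404/(-905349) + 288806/237631)/(-1114725) + 3887763/k(233) = (2246404/(-905349) + 288806/237631)/(-1114725) + 3887763/((953/233)) = (2246404*(-1/905349) + 288806*(1/237631))*(-1/1114725) + 3887763/((953*(1/233))) = (-2246404/905349 + 288806/237631)*(-1/1114725) + 3887763/(953/233) = -272345005630/215138988219*(-1/1114725) + 3887763*(233/953) = 54469001126/47964161728484955 + 905848779/953 = 43448277337558534964693023/45709846127246162115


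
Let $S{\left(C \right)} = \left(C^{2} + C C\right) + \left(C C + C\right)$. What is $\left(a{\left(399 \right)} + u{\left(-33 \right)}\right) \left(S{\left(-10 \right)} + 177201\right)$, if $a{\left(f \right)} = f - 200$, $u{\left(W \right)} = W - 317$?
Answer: $-26801141$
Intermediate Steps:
$u{\left(W \right)} = -317 + W$
$S{\left(C \right)} = C + 3 C^{2}$ ($S{\left(C \right)} = \left(C^{2} + C^{2}\right) + \left(C^{2} + C\right) = 2 C^{2} + \left(C + C^{2}\right) = C + 3 C^{2}$)
$a{\left(f \right)} = -200 + f$
$\left(a{\left(399 \right)} + u{\left(-33 \right)}\right) \left(S{\left(-10 \right)} + 177201\right) = \left(\left(-200 + 399\right) - 350\right) \left(- 10 \left(1 + 3 \left(-10\right)\right) + 177201\right) = \left(199 - 350\right) \left(- 10 \left(1 - 30\right) + 177201\right) = - 151 \left(\left(-10\right) \left(-29\right) + 177201\right) = - 151 \left(290 + 177201\right) = \left(-151\right) 177491 = -26801141$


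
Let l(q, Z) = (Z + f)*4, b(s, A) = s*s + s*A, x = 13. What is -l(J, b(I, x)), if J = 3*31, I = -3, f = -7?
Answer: 148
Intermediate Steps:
b(s, A) = s² + A*s
J = 93
l(q, Z) = -28 + 4*Z (l(q, Z) = (Z - 7)*4 = (-7 + Z)*4 = -28 + 4*Z)
-l(J, b(I, x)) = -(-28 + 4*(-3*(13 - 3))) = -(-28 + 4*(-3*10)) = -(-28 + 4*(-30)) = -(-28 - 120) = -1*(-148) = 148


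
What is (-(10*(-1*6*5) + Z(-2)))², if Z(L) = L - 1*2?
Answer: 92416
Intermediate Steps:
Z(L) = -2 + L (Z(L) = L - 2 = -2 + L)
(-(10*(-1*6*5) + Z(-2)))² = (-(10*(-1*6*5) + (-2 - 2)))² = (-(10*(-6*5) - 4))² = (-(10*(-30) - 4))² = (-(-300 - 4))² = (-1*(-304))² = 304² = 92416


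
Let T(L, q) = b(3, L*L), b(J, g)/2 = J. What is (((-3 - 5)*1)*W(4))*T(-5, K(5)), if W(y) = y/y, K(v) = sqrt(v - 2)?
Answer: -48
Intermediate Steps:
K(v) = sqrt(-2 + v)
b(J, g) = 2*J
T(L, q) = 6 (T(L, q) = 2*3 = 6)
W(y) = 1
(((-3 - 5)*1)*W(4))*T(-5, K(5)) = (((-3 - 5)*1)*1)*6 = (-8*1*1)*6 = -8*1*6 = -8*6 = -48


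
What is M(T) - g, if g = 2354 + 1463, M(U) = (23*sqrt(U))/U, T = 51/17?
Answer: -3817 + 23*sqrt(3)/3 ≈ -3803.7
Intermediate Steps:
T = 3 (T = 51*(1/17) = 3)
M(U) = 23/sqrt(U)
g = 3817
M(T) - g = 23/sqrt(3) - 1*3817 = 23*(sqrt(3)/3) - 3817 = 23*sqrt(3)/3 - 3817 = -3817 + 23*sqrt(3)/3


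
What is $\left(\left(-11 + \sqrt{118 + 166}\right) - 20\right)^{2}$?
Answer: $1245 - 124 \sqrt{71} \approx 200.16$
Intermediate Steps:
$\left(\left(-11 + \sqrt{118 + 166}\right) - 20\right)^{2} = \left(\left(-11 + \sqrt{284}\right) - 20\right)^{2} = \left(\left(-11 + 2 \sqrt{71}\right) - 20\right)^{2} = \left(-31 + 2 \sqrt{71}\right)^{2}$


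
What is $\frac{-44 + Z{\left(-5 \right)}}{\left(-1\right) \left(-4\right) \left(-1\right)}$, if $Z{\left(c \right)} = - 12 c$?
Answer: $-4$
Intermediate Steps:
$\frac{-44 + Z{\left(-5 \right)}}{\left(-1\right) \left(-4\right) \left(-1\right)} = \frac{-44 - -60}{\left(-1\right) \left(-4\right) \left(-1\right)} = \frac{-44 + 60}{4 \left(-1\right)} = \frac{1}{-4} \cdot 16 = \left(- \frac{1}{4}\right) 16 = -4$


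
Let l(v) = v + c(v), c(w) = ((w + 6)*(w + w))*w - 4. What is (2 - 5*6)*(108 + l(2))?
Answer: -4760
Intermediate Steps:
c(w) = -4 + 2*w**2*(6 + w) (c(w) = ((6 + w)*(2*w))*w - 4 = (2*w*(6 + w))*w - 4 = 2*w**2*(6 + w) - 4 = -4 + 2*w**2*(6 + w))
l(v) = -4 + v + 2*v**3 + 12*v**2 (l(v) = v + (-4 + 2*v**3 + 12*v**2) = -4 + v + 2*v**3 + 12*v**2)
(2 - 5*6)*(108 + l(2)) = (2 - 5*6)*(108 + (-4 + 2 + 2*2**3 + 12*2**2)) = (2 - 30)*(108 + (-4 + 2 + 2*8 + 12*4)) = -28*(108 + (-4 + 2 + 16 + 48)) = -28*(108 + 62) = -28*170 = -4760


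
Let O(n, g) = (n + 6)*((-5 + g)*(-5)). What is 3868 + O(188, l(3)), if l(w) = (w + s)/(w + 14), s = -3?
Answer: 8718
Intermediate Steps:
l(w) = (-3 + w)/(14 + w) (l(w) = (w - 3)/(w + 14) = (-3 + w)/(14 + w))
O(n, g) = (6 + n)*(25 - 5*g)
3868 + O(188, l(3)) = 3868 + (150 - 30*(-3 + 3)/(14 + 3) + 25*188 - 5*(-3 + 3)/(14 + 3)*188) = 3868 + (150 - 30*0/17 + 4700 - 5*0/17*188) = 3868 + (150 - 30*0/17 + 4700 - 5*(1/17)*0*188) = 3868 + (150 - 30*0 + 4700 - 5*0*188) = 3868 + (150 + 0 + 4700 + 0) = 3868 + 4850 = 8718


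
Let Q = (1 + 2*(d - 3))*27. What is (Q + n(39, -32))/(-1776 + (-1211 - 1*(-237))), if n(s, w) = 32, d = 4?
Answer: -113/2750 ≈ -0.041091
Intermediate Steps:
Q = 81 (Q = (1 + 2*(4 - 3))*27 = (1 + 2*1)*27 = (1 + 2)*27 = 3*27 = 81)
(Q + n(39, -32))/(-1776 + (-1211 - 1*(-237))) = (81 + 32)/(-1776 + (-1211 - 1*(-237))) = 113/(-1776 + (-1211 + 237)) = 113/(-1776 - 974) = 113/(-2750) = 113*(-1/2750) = -113/2750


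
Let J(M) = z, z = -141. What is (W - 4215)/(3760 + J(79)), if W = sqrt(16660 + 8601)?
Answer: -4215/3619 + sqrt(25261)/3619 ≈ -1.1208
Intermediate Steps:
J(M) = -141
W = sqrt(25261) ≈ 158.94
(W - 4215)/(3760 + J(79)) = (sqrt(25261) - 4215)/(3760 - 141) = (-4215 + sqrt(25261))/3619 = (-4215 + sqrt(25261))*(1/3619) = -4215/3619 + sqrt(25261)/3619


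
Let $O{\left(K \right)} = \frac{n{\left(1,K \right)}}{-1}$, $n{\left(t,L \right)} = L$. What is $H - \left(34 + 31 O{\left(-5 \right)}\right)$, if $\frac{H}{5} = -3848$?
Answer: $-19429$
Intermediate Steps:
$H = -19240$ ($H = 5 \left(-3848\right) = -19240$)
$O{\left(K \right)} = - K$ ($O{\left(K \right)} = \frac{K}{-1} = K \left(-1\right) = - K$)
$H - \left(34 + 31 O{\left(-5 \right)}\right) = -19240 - \left(34 + 31 \left(\left(-1\right) \left(-5\right)\right)\right) = -19240 - 189 = -19429$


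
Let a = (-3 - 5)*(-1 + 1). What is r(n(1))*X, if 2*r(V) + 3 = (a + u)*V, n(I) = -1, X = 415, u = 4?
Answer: -2905/2 ≈ -1452.5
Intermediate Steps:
a = 0 (a = -8*0 = 0)
r(V) = -3/2 + 2*V (r(V) = -3/2 + ((0 + 4)*V)/2 = -3/2 + (4*V)/2 = -3/2 + 2*V)
r(n(1))*X = (-3/2 + 2*(-1))*415 = (-3/2 - 2)*415 = -7/2*415 = -2905/2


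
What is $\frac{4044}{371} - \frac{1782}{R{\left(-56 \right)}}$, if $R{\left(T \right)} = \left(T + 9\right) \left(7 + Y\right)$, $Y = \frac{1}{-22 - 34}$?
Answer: $\frac{111339420}{6817867} \approx 16.331$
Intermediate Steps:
$Y = - \frac{1}{56}$ ($Y = \frac{1}{-56} = - \frac{1}{56} \approx -0.017857$)
$R{\left(T \right)} = \frac{3519}{56} + \frac{391 T}{56}$ ($R{\left(T \right)} = \left(T + 9\right) \left(7 - \frac{1}{56}\right) = \left(9 + T\right) \frac{391}{56} = \frac{3519}{56} + \frac{391 T}{56}$)
$\frac{4044}{371} - \frac{1782}{R{\left(-56 \right)}} = \frac{4044}{371} - \frac{1782}{\frac{3519}{56} + \frac{391}{56} \left(-56\right)} = 4044 \cdot \frac{1}{371} - \frac{1782}{\frac{3519}{56} - 391} = \frac{4044}{371} - \frac{1782}{- \frac{18377}{56}} = \frac{4044}{371} - - \frac{99792}{18377} = \frac{4044}{371} + \frac{99792}{18377} = \frac{111339420}{6817867}$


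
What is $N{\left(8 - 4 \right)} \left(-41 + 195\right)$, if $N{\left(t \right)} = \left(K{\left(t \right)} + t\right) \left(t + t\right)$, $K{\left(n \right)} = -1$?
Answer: $3696$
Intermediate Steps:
$N{\left(t \right)} = 2 t \left(-1 + t\right)$ ($N{\left(t \right)} = \left(-1 + t\right) \left(t + t\right) = \left(-1 + t\right) 2 t = 2 t \left(-1 + t\right)$)
$N{\left(8 - 4 \right)} \left(-41 + 195\right) = 2 \left(8 - 4\right) \left(-1 + \left(8 - 4\right)\right) \left(-41 + 195\right) = 2 \cdot 4 \left(-1 + 4\right) 154 = 2 \cdot 4 \cdot 3 \cdot 154 = 24 \cdot 154 = 3696$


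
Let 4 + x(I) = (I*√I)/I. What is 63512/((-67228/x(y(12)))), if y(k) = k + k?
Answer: 63512/16807 - 31756*√6/16807 ≈ -0.84929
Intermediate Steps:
y(k) = 2*k
x(I) = -4 + √I (x(I) = -4 + (I*√I)/I = -4 + I^(3/2)/I = -4 + √I)
63512/((-67228/x(y(12)))) = 63512/((-67228/(-4 + √(2*12)))) = 63512/((-67228/(-4 + √24))) = 63512/((-67228/(-4 + 2*√6))) = 63512*(1/16807 - √6/33614) = 63512/16807 - 31756*√6/16807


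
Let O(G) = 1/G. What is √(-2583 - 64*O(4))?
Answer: I*√2599 ≈ 50.98*I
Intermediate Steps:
O(G) = 1/G
√(-2583 - 64*O(4)) = √(-2583 - 64/4) = √(-2583 - 64*¼) = √(-2583 - 16) = √(-2599) = I*√2599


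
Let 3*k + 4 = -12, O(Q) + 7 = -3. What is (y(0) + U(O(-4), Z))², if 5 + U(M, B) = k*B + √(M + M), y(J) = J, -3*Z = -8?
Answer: 28309/81 - 692*I*√5/9 ≈ 349.49 - 171.93*I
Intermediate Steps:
Z = 8/3 (Z = -⅓*(-8) = 8/3 ≈ 2.6667)
O(Q) = -10 (O(Q) = -7 - 3 = -10)
k = -16/3 (k = -4/3 + (⅓)*(-12) = -4/3 - 4 = -16/3 ≈ -5.3333)
U(M, B) = -5 - 16*B/3 + √2*√M (U(M, B) = -5 + (-16*B/3 + √(M + M)) = -5 + (-16*B/3 + √(2*M)) = -5 + (-16*B/3 + √2*√M) = -5 - 16*B/3 + √2*√M)
(y(0) + U(O(-4), Z))² = (0 + (-5 - 16/3*8/3 + √2*√(-10)))² = (0 + (-5 - 128/9 + √2*(I*√10)))² = (0 + (-5 - 128/9 + 2*I*√5))² = (0 + (-173/9 + 2*I*√5))² = (-173/9 + 2*I*√5)²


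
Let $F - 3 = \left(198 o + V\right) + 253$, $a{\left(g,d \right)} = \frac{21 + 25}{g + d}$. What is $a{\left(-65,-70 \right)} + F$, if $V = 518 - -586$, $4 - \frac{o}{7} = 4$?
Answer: $\frac{183554}{135} \approx 1359.7$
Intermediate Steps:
$o = 0$ ($o = 28 - 28 = 0$)
$V = 1104$ ($V = 518 + 586 = 1104$)
$a{\left(g,d \right)} = \frac{46}{d + g}$
$F = 1360$ ($F = 3 + \left(\left(198 \cdot 0 + 1104\right) + 253\right) = 3 + \left(\left(0 + 1104\right) + 253\right) = 3 + \left(1104 + 253\right) = 3 + 1357 = 1360$)
$a{\left(-65,-70 \right)} + F = \frac{46}{-70 - 65} + 1360 = \frac{46}{-135} + 1360 = 46 \left(- \frac{1}{135}\right) + 1360 = - \frac{46}{135} + 1360 = \frac{183554}{135}$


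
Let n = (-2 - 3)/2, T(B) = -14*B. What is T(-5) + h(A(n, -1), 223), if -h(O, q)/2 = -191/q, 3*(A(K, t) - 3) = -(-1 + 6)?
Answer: 15992/223 ≈ 71.713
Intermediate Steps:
n = -5/2 (n = -5*1/2 = -5/2 ≈ -2.5000)
A(K, t) = 4/3 (A(K, t) = 3 + (-(-1 + 6))/3 = 3 + (-1*5)/3 = 3 + (1/3)*(-5) = 3 - 5/3 = 4/3)
h(O, q) = 382/q (h(O, q) = -(-382)/q = 382/q)
T(-5) + h(A(n, -1), 223) = -14*(-5) + 382/223 = 70 + 382*(1/223) = 70 + 382/223 = 15992/223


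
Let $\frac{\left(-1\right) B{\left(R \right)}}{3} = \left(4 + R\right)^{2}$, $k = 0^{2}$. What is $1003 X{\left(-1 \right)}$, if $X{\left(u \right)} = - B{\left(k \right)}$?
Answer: $48144$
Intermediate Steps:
$k = 0$
$B{\left(R \right)} = - 3 \left(4 + R\right)^{2}$
$X{\left(u \right)} = 48$ ($X{\left(u \right)} = - \left(-3\right) \left(4 + 0\right)^{2} = - \left(-3\right) 4^{2} = - \left(-3\right) 16 = \left(-1\right) \left(-48\right) = 48$)
$1003 X{\left(-1 \right)} = 1003 \cdot 48 = 48144$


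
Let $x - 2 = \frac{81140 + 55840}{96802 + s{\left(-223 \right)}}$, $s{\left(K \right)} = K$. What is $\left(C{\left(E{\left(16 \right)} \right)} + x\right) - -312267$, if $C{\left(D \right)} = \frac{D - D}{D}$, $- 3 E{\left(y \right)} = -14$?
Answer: $\frac{3350973859}{10731} \approx 3.1227 \cdot 10^{5}$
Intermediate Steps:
$E{\left(y \right)} = \frac{14}{3}$ ($E{\left(y \right)} = \left(- \frac{1}{3}\right) \left(-14\right) = \frac{14}{3}$)
$C{\left(D \right)} = 0$ ($C{\left(D \right)} = \frac{0}{D} = 0$)
$x = \frac{36682}{10731}$ ($x = 2 + \frac{81140 + 55840}{96802 - 223} = 2 + \frac{136980}{96579} = 2 + 136980 \cdot \frac{1}{96579} = 2 + \frac{15220}{10731} = \frac{36682}{10731} \approx 3.4183$)
$\left(C{\left(E{\left(16 \right)} \right)} + x\right) - -312267 = \left(0 + \frac{36682}{10731}\right) - -312267 = \frac{36682}{10731} + 312267 = \frac{3350973859}{10731}$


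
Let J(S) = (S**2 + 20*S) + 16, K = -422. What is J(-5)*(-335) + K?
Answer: 19343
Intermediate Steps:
J(S) = 16 + S**2 + 20*S
J(-5)*(-335) + K = (16 + (-5)**2 + 20*(-5))*(-335) - 422 = (16 + 25 - 100)*(-335) - 422 = -59*(-335) - 422 = 19765 - 422 = 19343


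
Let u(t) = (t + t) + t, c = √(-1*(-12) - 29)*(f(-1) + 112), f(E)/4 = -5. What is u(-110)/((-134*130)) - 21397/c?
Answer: 33/1742 + 21397*I*√17/1564 ≈ 0.018944 + 56.408*I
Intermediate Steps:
f(E) = -20 (f(E) = 4*(-5) = -20)
c = 92*I*√17 (c = √(-1*(-12) - 29)*(-20 + 112) = √(12 - 29)*92 = √(-17)*92 = (I*√17)*92 = 92*I*√17 ≈ 379.33*I)
u(t) = 3*t (u(t) = 2*t + t = 3*t)
u(-110)/((-134*130)) - 21397/c = (3*(-110))/((-134*130)) - 21397*(-I*√17/1564) = -330/(-17420) - (-21397)*I*√17/1564 = -330*(-1/17420) + 21397*I*√17/1564 = 33/1742 + 21397*I*√17/1564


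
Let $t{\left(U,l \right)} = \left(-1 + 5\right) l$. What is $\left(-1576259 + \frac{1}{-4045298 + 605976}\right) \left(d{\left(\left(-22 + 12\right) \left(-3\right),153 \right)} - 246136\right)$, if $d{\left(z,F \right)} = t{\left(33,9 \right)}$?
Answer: $\frac{667086320649896950}{1719661} \approx 3.8792 \cdot 10^{11}$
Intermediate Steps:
$t{\left(U,l \right)} = 4 l$
$d{\left(z,F \right)} = 36$ ($d{\left(z,F \right)} = 4 \cdot 9 = 36$)
$\left(-1576259 + \frac{1}{-4045298 + 605976}\right) \left(d{\left(\left(-22 + 12\right) \left(-3\right),153 \right)} - 246136\right) = \left(-1576259 + \frac{1}{-4045298 + 605976}\right) \left(36 - 246136\right) = \left(-1576259 + \frac{1}{-3439322}\right) \left(-246100\right) = \left(-1576259 - \frac{1}{3439322}\right) \left(-246100\right) = \left(- \frac{5421262256399}{3439322}\right) \left(-246100\right) = \frac{667086320649896950}{1719661}$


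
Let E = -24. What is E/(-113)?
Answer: 24/113 ≈ 0.21239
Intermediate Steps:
E/(-113) = -24/(-113) = -24*(-1/113) = 24/113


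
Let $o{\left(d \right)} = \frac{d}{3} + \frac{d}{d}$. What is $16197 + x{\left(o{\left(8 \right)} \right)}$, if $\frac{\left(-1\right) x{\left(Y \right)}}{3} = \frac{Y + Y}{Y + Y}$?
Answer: $16194$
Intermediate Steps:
$o{\left(d \right)} = 1 + \frac{d}{3}$ ($o{\left(d \right)} = d \frac{1}{3} + 1 = \frac{d}{3} + 1 = 1 + \frac{d}{3}$)
$x{\left(Y \right)} = -3$ ($x{\left(Y \right)} = - 3 \frac{Y + Y}{Y + Y} = - 3 \frac{2 Y}{2 Y} = - 3 \cdot 2 Y \frac{1}{2 Y} = \left(-3\right) 1 = -3$)
$16197 + x{\left(o{\left(8 \right)} \right)} = 16197 - 3 = 16194$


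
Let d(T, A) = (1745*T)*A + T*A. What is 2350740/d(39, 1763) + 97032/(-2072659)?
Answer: -1129397034574/41470356125133 ≈ -0.027234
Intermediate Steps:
d(T, A) = 1746*A*T (d(T, A) = 1745*A*T + A*T = 1746*A*T)
2350740/d(39, 1763) + 97032/(-2072659) = 2350740/((1746*1763*39)) + 97032/(-2072659) = 2350740/120049722 + 97032*(-1/2072659) = 2350740*(1/120049722) - 97032/2072659 = 391790/20008287 - 97032/2072659 = -1129397034574/41470356125133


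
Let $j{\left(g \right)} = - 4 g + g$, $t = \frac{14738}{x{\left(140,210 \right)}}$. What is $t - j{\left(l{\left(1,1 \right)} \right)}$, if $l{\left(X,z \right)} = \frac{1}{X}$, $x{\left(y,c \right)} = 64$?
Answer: $\frac{7465}{32} \approx 233.28$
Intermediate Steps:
$t = \frac{7369}{32}$ ($t = \frac{14738}{64} = 14738 \cdot \frac{1}{64} = \frac{7369}{32} \approx 230.28$)
$j{\left(g \right)} = - 3 g$
$t - j{\left(l{\left(1,1 \right)} \right)} = \frac{7369}{32} - - \frac{3}{1} = \frac{7369}{32} - \left(-3\right) 1 = \frac{7369}{32} - -3 = \frac{7369}{32} + 3 = \frac{7465}{32}$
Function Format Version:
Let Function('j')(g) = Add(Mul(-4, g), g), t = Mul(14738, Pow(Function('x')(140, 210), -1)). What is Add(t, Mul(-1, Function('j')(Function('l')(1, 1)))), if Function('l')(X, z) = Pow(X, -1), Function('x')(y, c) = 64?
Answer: Rational(7465, 32) ≈ 233.28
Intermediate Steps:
t = Rational(7369, 32) (t = Mul(14738, Pow(64, -1)) = Mul(14738, Rational(1, 64)) = Rational(7369, 32) ≈ 230.28)
Function('j')(g) = Mul(-3, g)
Add(t, Mul(-1, Function('j')(Function('l')(1, 1)))) = Add(Rational(7369, 32), Mul(-1, Mul(-3, Pow(1, -1)))) = Add(Rational(7369, 32), Mul(-1, Mul(-3, 1))) = Add(Rational(7369, 32), Mul(-1, -3)) = Add(Rational(7369, 32), 3) = Rational(7465, 32)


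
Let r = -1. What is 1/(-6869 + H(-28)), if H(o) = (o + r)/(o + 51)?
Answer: -23/158016 ≈ -0.00014555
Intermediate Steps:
H(o) = (-1 + o)/(51 + o) (H(o) = (o - 1)/(o + 51) = (-1 + o)/(51 + o))
1/(-6869 + H(-28)) = 1/(-6869 + (-1 - 28)/(51 - 28)) = 1/(-6869 - 29/23) = 1/(-158016/23) = -23/158016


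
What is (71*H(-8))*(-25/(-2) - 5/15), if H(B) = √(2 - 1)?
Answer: 5183/6 ≈ 863.83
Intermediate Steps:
H(B) = 1 (H(B) = √1 = 1)
(71*H(-8))*(-25/(-2) - 5/15) = (71*1)*(-25/(-2) - 5/15) = 71*(-25*(-½) - 5*1/15) = 71*(25/2 - ⅓) = 71*(73/6) = 5183/6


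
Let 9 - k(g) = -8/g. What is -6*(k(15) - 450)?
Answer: 13214/5 ≈ 2642.8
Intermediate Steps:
k(g) = 9 + 8/g (k(g) = 9 - (-8)/g = 9 + 8/g)
-6*(k(15) - 450) = -6*((9 + 8/15) - 450) = -6*(143/15 - 450) = -6*(-6607/15) = 13214/5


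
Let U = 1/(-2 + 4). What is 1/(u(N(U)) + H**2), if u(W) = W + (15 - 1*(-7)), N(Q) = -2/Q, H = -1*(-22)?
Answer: 1/502 ≈ 0.0019920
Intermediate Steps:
U = 1/2 ≈ 0.50000
H = 22
u(W) = 22 + W (u(W) = W + (15 + 7) = W + 22 = 22 + W)
1/(u(N(U)) + H**2) = 1/((22 - 2/1/2) + 22**2) = 1/((22 - 2*2) + 484) = 1/((22 - 4) + 484) = 1/(18 + 484) = 1/502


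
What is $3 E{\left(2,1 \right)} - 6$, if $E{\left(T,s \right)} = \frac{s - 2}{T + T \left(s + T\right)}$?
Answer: $- \frac{51}{8} \approx -6.375$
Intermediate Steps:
$E{\left(T,s \right)} = \frac{-2 + s}{T + T \left(T + s\right)}$
$3 E{\left(2,1 \right)} - 6 = 3 \frac{-2 + 1}{2 \left(1 + 2 + 1\right)} - 6 = 3 \cdot \frac{1}{2} \cdot \frac{1}{4} \left(-1\right) - 6 = 3 \left(- \frac{1}{8}\right) - 6 = - \frac{3}{8} - 6 = - \frac{51}{8}$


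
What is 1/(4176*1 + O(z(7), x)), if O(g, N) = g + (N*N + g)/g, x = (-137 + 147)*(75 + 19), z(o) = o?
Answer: 7/912888 ≈ 7.6680e-6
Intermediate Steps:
x = 940 (x = 10*94 = 940)
O(g, N) = g + (g + N²)/g (O(g, N) = g + (N² + g)/g = g + (g + N²)/g)
1/(4176*1 + O(z(7), x)) = 1/(4176*1 + (1 + 7 + 940²/7)) = 1/(4176 + (1 + 7 + 883600*(⅐))) = 1/(4176 + (1 + 7 + 883600/7)) = 1/(4176 + 883656/7) = 1/(912888/7) = 7/912888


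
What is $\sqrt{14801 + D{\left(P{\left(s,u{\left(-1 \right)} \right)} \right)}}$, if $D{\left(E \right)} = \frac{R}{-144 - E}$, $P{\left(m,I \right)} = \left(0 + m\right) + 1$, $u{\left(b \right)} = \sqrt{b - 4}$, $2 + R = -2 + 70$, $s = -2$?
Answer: $\frac{\sqrt{2501291}}{13} \approx 121.66$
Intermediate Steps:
$R = 66$ ($R = -2 + \left(-2 + 70\right) = -2 + 68 = 66$)
$u{\left(b \right)} = \sqrt{-4 + b}$
$P{\left(m,I \right)} = 1 + m$ ($P{\left(m,I \right)} = m + 1 = 1 + m$)
$D{\left(E \right)} = \frac{66}{-144 - E}$
$\sqrt{14801 + D{\left(P{\left(s,u{\left(-1 \right)} \right)} \right)}} = \sqrt{14801 - \frac{66}{144 + \left(1 - 2\right)}} = \sqrt{14801 - \frac{66}{144 - 1}} = \sqrt{14801 - \frac{66}{143}} = \sqrt{14801 - \frac{6}{13}} = \sqrt{\frac{192407}{13}} = \frac{\sqrt{2501291}}{13}$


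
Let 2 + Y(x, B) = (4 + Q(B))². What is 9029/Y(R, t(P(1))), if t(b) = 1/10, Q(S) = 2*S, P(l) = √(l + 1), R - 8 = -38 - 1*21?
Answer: 225725/391 ≈ 577.30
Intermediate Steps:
R = -51 (R = 8 + (-38 - 1*21) = 8 + (-38 - 21) = 8 - 59 = -51)
P(l) = √(1 + l)
t(b) = ⅒
Y(x, B) = -2 + (4 + 2*B)²
9029/Y(R, t(P(1))) = 9029/(-2 + 4*(2 + ⅒)²) = 9029/(-2 + 4*(21/10)²) = 9029/(-2 + 4*(441/100)) = 9029/(-2 + 441/25) = 9029/(391/25) = 9029*(25/391) = 225725/391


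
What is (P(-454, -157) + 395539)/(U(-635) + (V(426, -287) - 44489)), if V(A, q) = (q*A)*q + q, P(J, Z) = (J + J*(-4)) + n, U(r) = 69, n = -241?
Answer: 396660/35044487 ≈ 0.011319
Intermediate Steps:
P(J, Z) = -241 - 3*J (P(J, Z) = (J + J*(-4)) - 241 = (J - 4*J) - 241 = -3*J - 241 = -241 - 3*J)
V(A, q) = q + A*q² (V(A, q) = (A*q)*q + q = A*q² + q = q + A*q²)
(P(-454, -157) + 395539)/(U(-635) + (V(426, -287) - 44489)) = ((-241 - 3*(-454)) + 395539)/(69 + (-287*(1 + 426*(-287)) - 44489)) = ((-241 + 1362) + 395539)/(69 + (-287*(1 - 122262) - 44489)) = (1121 + 395539)/(69 + (-287*(-122261) - 44489)) = 396660/(69 + (35088907 - 44489)) = 396660/(69 + 35044418) = 396660/35044487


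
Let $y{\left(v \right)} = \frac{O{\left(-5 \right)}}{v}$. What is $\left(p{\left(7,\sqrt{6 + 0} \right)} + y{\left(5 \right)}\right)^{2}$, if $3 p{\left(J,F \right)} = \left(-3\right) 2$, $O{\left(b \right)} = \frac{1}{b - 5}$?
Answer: $\frac{10201}{2500} \approx 4.0804$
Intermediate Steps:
$O{\left(b \right)} = \frac{1}{-5 + b}$
$y{\left(v \right)} = - \frac{1}{10 v}$ ($y{\left(v \right)} = \frac{1}{\left(-5 - 5\right) v} = \frac{1}{\left(-10\right) v} = - \frac{1}{10 v}$)
$p{\left(J,F \right)} = -2$ ($p{\left(J,F \right)} = \frac{\left(-3\right) 2}{3} = \frac{1}{3} \left(-6\right) = -2$)
$\left(p{\left(7,\sqrt{6 + 0} \right)} + y{\left(5 \right)}\right)^{2} = \left(-2 - \frac{1}{10 \cdot 5}\right)^{2} = \left(-2 - \frac{1}{50}\right)^{2} = \left(- \frac{101}{50}\right)^{2} = \frac{10201}{2500}$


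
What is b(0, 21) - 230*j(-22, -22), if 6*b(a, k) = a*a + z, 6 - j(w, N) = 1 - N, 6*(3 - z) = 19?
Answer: 140759/36 ≈ 3910.0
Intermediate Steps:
z = -⅙ (z = 3 - ⅙*19 = 3 - 19/6 = -⅙ ≈ -0.16667)
j(w, N) = 5 + N (j(w, N) = 6 - (1 - N) = 6 + (-1 + N) = 5 + N)
b(a, k) = -1/36 + a²/6 (b(a, k) = (a*a - ⅙)/6 = (a² - ⅙)/6 = (-⅙ + a²)/6 = -1/36 + a²/6)
b(0, 21) - 230*j(-22, -22) = (-1/36 + (⅙)*0²) - 230*(5 - 22) = (-1/36 + (⅙)*0) - 230*(-17) = (-1/36 + 0) + 3910 = -1/36 + 3910 = 140759/36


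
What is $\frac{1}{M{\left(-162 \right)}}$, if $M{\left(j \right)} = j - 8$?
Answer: $- \frac{1}{170} \approx -0.0058824$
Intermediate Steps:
$M{\left(j \right)} = -8 + j$ ($M{\left(j \right)} = j - 8 = -8 + j$)
$\frac{1}{M{\left(-162 \right)}} = \frac{1}{-8 - 162} = \frac{1}{-170} = - \frac{1}{170}$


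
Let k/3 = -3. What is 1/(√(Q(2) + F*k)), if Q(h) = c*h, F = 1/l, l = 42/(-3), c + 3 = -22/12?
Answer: -I*√15918/379 ≈ -0.33289*I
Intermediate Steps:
c = -29/6 (c = -3 - 22/12 = -3 - 22*1/12 = -3 - 11/6 = -29/6 ≈ -4.8333)
k = -9 (k = 3*(-3) = -9)
l = -14 (l = 42*(-⅓) = -14)
F = -1/14 (F = 1/(-14) = -1/14 ≈ -0.071429)
Q(h) = -29*h/6
1/(√(Q(2) + F*k)) = 1/(√(-29/6*2 - 1/14*(-9))) = 1/(√(-29/3 + 9/14)) = 1/(√(-379/42)) = 1/(I*√15918/42) = -I*√15918/379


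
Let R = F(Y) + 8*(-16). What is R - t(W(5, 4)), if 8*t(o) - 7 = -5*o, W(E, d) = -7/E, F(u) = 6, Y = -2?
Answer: -495/4 ≈ -123.75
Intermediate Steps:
R = -122 (R = 6 + 8*(-16) = 6 - 128 = -122)
t(o) = 7/8 - 5*o/8 (t(o) = 7/8 + (-5*o)/8 = 7/8 - 5*o/8)
R - t(W(5, 4)) = -122 - (7/8 - (-35)/(8*5)) = -122 - (7/8 - 5/8*(-7/5)) = -122 - (7/8 + 7/8) = -122 - 1*7/4 = -122 - 7/4 = -495/4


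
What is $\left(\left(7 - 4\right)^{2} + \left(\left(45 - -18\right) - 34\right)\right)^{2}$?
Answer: $1444$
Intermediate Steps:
$\left(\left(7 - 4\right)^{2} + \left(\left(45 - -18\right) - 34\right)\right)^{2} = \left(3^{2} + \left(\left(45 + \left(-8 + 26\right)\right) - 34\right)\right)^{2} = \left(9 + \left(\left(45 + 18\right) - 34\right)\right)^{2} = \left(9 + \left(63 - 34\right)\right)^{2} = \left(9 + 29\right)^{2} = 38^{2} = 1444$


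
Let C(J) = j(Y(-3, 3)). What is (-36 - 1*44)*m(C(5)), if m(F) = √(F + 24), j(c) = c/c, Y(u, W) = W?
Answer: -400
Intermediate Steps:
j(c) = 1
C(J) = 1
m(F) = √(24 + F)
(-36 - 1*44)*m(C(5)) = (-36 - 1*44)*√(24 + 1) = (-36 - 44)*√25 = -80*5 = -400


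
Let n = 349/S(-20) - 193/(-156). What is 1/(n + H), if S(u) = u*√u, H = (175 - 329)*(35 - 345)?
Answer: 580915374000/27733618836603821 - 21233160*I*√5/27733618836603821 ≈ 2.0946e-5 - 1.712e-9*I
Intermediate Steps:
H = 47740 (H = -154*(-310) = 47740)
S(u) = u^(3/2)
n = 193/156 + 349*I*√5/200 (n = 349/((-20)^(3/2)) - 193/(-156) = 349/((-40*I*√5)) - 193*(-1/156) = 349*(I*√5/200) + 193/156 = 349*I*√5/200 + 193/156 = 193/156 + 349*I*√5/200 ≈ 1.2372 + 3.9019*I)
1/(n + H) = 1/((193/156 + 349*I*√5/200) + 47740) = 1/(7447633/156 + 349*I*√5/200)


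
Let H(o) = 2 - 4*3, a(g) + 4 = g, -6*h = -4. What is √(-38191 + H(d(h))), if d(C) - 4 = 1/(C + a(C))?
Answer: I*√38201 ≈ 195.45*I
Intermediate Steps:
h = ⅔ (h = -⅙*(-4) = ⅔ ≈ 0.66667)
a(g) = -4 + g
d(C) = 4 + 1/(-4 + 2*C) (d(C) = 4 + 1/(C + (-4 + C)) = 4 + 1/(-4 + 2*C))
H(o) = -10 (H(o) = 2 - 12 = -10)
√(-38191 + H(d(h))) = √(-38191 - 10) = √(-38201) = I*√38201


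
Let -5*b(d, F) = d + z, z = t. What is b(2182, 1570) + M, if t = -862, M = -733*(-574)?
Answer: 420478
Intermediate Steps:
M = 420742
z = -862
b(d, F) = 862/5 - d/5 (b(d, F) = -(d - 862)/5 = -(-862 + d)/5 = 862/5 - d/5)
b(2182, 1570) + M = (862/5 - ⅕*2182) + 420742 = (862/5 - 2182/5) + 420742 = -264 + 420742 = 420478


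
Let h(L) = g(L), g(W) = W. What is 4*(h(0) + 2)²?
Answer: 16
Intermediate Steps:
h(L) = L
4*(h(0) + 2)² = 4*(0 + 2)² = 4*2² = 4*4 = 16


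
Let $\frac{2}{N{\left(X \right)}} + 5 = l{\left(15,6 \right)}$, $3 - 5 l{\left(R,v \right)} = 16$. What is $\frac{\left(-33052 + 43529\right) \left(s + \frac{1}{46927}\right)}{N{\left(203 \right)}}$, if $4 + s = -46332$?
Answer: $\frac{432844472525673}{234635} \approx 1.8448 \cdot 10^{9}$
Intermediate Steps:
$s = -46336$ ($s = -4 - 46332 = -46336$)
$l{\left(R,v \right)} = - \frac{13}{5}$ ($l{\left(R,v \right)} = \frac{3}{5} - \frac{16}{5} = - \frac{13}{5}$)
$N{\left(X \right)} = - \frac{5}{19}$ ($N{\left(X \right)} = \frac{2}{-5 - \frac{13}{5}} = \frac{2}{- \frac{38}{5}} = 2 \left(- \frac{5}{38}\right) = - \frac{5}{19}$)
$\frac{\left(-33052 + 43529\right) \left(s + \frac{1}{46927}\right)}{N{\left(203 \right)}} = \frac{\left(-33052 + 43529\right) \left(-46336 + \frac{1}{46927}\right)}{- \frac{5}{19}} = 10477 \left(-46336 + \frac{1}{46927}\right) \left(- \frac{19}{5}\right) = 10477 \left(- \frac{2174409471}{46927}\right) \left(- \frac{19}{5}\right) = \left(- \frac{22781288027667}{46927}\right) \left(- \frac{19}{5}\right) = \frac{432844472525673}{234635}$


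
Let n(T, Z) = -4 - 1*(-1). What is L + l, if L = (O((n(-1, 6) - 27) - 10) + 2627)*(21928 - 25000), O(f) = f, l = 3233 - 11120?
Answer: -7955151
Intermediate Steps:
n(T, Z) = -3 (n(T, Z) = -4 + 1 = -3)
l = -7887
L = -7947264 (L = (((-3 - 27) - 10) + 2627)*(21928 - 25000) = ((-30 - 10) + 2627)*(-3072) = (-40 + 2627)*(-3072) = 2587*(-3072) = -7947264)
L + l = -7947264 - 7887 = -7955151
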